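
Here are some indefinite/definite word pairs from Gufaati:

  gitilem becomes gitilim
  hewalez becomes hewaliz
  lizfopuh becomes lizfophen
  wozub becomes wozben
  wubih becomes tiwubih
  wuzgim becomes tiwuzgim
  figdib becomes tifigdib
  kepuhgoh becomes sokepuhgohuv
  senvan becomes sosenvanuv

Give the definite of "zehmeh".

zehmih

lizfopuh and wubih both end in -h yet inflect differently (lizfophen, tiwubih), so the final letter is not what conditions the rule; the last vowel is.
"zehmeh" has last vowel 'e'. The stems whose last vowel is 'e' (gitilem → gitilim, hewalez → hewaliz) change the last vowel to 'i'.
The other patterns: stems whose last vowel is 'u' delete the last vowel and add -en; stems whose last vowel is 'i' add the prefix ti-; stems whose last vowel is 'a' or 'o' add so- … -uv around the stem.
So zehmeh → zehmih.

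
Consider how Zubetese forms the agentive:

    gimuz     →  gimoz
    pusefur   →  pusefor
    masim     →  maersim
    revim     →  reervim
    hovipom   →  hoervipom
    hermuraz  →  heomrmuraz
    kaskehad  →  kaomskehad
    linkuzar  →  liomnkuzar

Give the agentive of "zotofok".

gimuz and hermuraz both end in -z yet inflect differently (gimoz, heomrmuraz), so the final letter is not what conditions the rule; the last vowel is.
"zotofok" has last vowel 'o'. The one such stem in the data (hovipom → hoervipom) inserts -er- after the first vowel (as do masim, revim), so the same rule applies.
The other patterns: stems whose last vowel is 'u' change the last vowel to 'o'; stems whose last vowel is 'a' insert -om- after the first vowel.
So zotofok → zoertofok.

zoertofok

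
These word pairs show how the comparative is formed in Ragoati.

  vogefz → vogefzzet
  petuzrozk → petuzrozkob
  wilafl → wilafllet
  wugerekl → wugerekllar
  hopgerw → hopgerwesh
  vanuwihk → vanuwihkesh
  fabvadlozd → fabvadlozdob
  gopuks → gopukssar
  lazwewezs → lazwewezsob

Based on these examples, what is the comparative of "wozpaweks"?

wozpawekssar

gopuks and lazwewezs both end in -s yet inflect differently (gopukssar, lazwewezsob), so the final letter is not what conditions the rule; the second-to-last letter is.
"wozpaweks" has second-to-last letter 'k'. The stems whose second-to-last letter is 'k' (wugerekl → wugerekllar, gopuks → gopukssar) double the final consonant and add -ar.
The other patterns: stems whose second-to-last letter is 'z' add -ob; stems whose second-to-last letter is 'f' double the final consonant and add -et; stems whose second-to-last letter is 'h' or 'r' add -esh.
So wozpaweks → wozpawekssar.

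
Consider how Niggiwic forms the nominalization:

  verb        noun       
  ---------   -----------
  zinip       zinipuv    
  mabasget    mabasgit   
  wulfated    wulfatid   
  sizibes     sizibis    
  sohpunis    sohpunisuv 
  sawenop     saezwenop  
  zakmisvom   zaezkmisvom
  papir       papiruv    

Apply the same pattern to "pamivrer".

pamivrir

"pamivrer" has last vowel 'e'. The stems whose last vowel is 'e' (mabasget → mabasgit, wulfated → wulfatid, sizibes → sizibis) change the last vowel to 'i'.
So pamivrer → pamivrir.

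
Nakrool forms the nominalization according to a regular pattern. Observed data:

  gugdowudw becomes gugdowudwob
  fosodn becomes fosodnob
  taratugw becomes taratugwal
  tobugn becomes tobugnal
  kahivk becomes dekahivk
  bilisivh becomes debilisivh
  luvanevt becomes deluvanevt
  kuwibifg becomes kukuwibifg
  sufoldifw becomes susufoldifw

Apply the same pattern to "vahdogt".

gugdowudw and taratugw both end in -w yet inflect differently (gugdowudwob, taratugwal), so the final letter is not what conditions the rule; the second-to-last letter is.
"vahdogt" has second-to-last letter 'g'. The stems whose second-to-last letter is 'g' (taratugw → taratugwal, tobugn → tobugnal) add -al.
So vahdogt → vahdogtal.

vahdogtal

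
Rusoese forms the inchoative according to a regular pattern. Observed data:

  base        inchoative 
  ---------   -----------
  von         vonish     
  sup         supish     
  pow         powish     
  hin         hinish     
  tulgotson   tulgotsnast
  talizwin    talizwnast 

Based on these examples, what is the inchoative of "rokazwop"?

"rokazwop" has 3 vowels. The stems with 3 vowels (tulgotson → tulgotsnast, talizwin → talizwnast) delete the last vowel and add -ast.
So rokazwop → rokazwpast.

rokazwpast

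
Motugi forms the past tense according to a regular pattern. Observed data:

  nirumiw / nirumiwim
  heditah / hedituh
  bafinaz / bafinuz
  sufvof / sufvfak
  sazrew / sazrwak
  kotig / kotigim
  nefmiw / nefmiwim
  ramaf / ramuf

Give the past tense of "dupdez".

dupdzak

"dupdez" has last vowel 'e'. The one such stem in the data (sazrew → sazrwak) deletes the last vowel and adds -ak (as does sufvof), so the same rule applies.
The other patterns: stems whose last vowel is 'i' add -im; stems whose last vowel is 'a' change the last vowel to 'u'.
So dupdez → dupdzak.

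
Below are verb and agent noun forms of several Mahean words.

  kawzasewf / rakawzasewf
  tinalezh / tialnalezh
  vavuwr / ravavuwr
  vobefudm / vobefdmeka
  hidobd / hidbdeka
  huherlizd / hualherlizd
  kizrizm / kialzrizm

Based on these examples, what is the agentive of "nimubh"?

nimbheka

kizrizm and vobefudm both end in -m yet inflect differently (kialzrizm, vobefdmeka), so the final letter is not what conditions the rule; the second-to-last letter is.
"nimubh" has second-to-last letter 'b'. The one such stem in the data (hidobd → hidbdeka) deletes the last vowel and adds -eka (as does vobefudm), so the same rule applies.
The other patterns: stems whose second-to-last letter is 'w' add the prefix ra-; stems whose second-to-last letter is 'z' insert -al- after the first vowel.
So nimubh → nimbheka.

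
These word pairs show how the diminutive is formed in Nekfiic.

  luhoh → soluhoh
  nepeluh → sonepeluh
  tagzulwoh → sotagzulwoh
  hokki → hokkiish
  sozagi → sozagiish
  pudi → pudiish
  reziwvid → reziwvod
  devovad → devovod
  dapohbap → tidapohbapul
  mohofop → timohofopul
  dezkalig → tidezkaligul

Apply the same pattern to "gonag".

hokki and reziwvid both have last vowel 'i' yet inflect differently (hokkiish, reziwvod), so the last vowel is not what conditions the rule; the final letter is.
"gonag" ends in -g. The one such stem in the data (dezkalig → tidezkaligul) adds ti- … -ul around the stem, so the same rule applies.
So gonag → tigonagul.

tigonagul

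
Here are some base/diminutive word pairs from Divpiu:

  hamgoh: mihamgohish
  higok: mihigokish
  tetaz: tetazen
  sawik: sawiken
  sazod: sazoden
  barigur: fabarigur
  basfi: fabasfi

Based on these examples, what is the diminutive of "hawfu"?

higok and sawik both end in -k yet inflect differently (mihigokish, sawiken), so the final letter is not what conditions the rule; the first letter is.
"hawfu" begins with h-. The stems beginning with h- (hamgoh → mihamgohish, higok → mihigokish) add mi- … -ish around the stem.
The other patterns: stems beginning with s- or t- add -en; stems beginning with b- add the prefix fa-.
So hawfu → mihawfuish.

mihawfuish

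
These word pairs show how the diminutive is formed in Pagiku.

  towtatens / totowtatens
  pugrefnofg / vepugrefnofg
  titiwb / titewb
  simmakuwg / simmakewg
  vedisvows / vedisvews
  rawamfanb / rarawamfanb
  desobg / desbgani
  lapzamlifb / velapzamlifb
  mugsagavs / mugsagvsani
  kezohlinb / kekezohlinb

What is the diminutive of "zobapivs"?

lapzamlifb and kezohlinb both end in -b yet inflect differently (velapzamlifb, kekezohlinb), so the final letter is not what conditions the rule; the second-to-last letter is.
"zobapivs" has second-to-last letter 'v'. The one such stem in the data (mugsagavs → mugsagvsani) deletes the last vowel and adds -ani (as does desobg), so the same rule applies.
So zobapivs → zobapvsani.

zobapvsani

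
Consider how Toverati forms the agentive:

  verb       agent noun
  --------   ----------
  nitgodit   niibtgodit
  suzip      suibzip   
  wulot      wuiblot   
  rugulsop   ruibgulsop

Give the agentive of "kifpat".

Every pair shown (nitgodit → niibtgodit, suzip → suibzip, wulot → wuiblot, …) follows the same rule: insert -ib- after the first vowel.
So kifpat → kiibfpat.

kiibfpat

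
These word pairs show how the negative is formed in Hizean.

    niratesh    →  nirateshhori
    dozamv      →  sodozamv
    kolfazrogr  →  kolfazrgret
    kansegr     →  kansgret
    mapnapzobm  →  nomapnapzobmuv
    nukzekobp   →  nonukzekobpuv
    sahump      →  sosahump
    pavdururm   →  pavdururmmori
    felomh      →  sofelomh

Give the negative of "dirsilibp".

nodirsilibpuv

"dirsilibp" has second-to-last letter 'b'. The stems whose second-to-last letter is 'b' (mapnapzobm → nomapnapzobmuv, nukzekobp → nonukzekobpuv) add no- … -uv around the stem.
So dirsilibp → nodirsilibpuv.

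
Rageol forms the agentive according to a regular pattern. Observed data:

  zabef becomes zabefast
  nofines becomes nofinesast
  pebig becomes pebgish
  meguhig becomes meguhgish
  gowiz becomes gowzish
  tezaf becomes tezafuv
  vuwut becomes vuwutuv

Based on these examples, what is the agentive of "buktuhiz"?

buktuhzish

zabef and tezaf both end in -f yet inflect differently (zabefast, tezafuv), so the final letter is not what conditions the rule; the last vowel is.
"buktuhiz" has last vowel 'i'. The stems whose last vowel is 'i' (pebig → pebgish, meguhig → meguhgish, gowiz → gowzish) delete the last vowel and add -ish.
The other patterns: stems whose last vowel is 'e' add -ast; stems whose last vowel is 'a' or 'u' add -uv.
So buktuhiz → buktuhzish.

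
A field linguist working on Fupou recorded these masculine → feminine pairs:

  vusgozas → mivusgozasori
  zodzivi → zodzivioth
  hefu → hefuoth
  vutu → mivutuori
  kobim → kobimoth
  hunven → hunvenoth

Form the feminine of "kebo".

"kebo" begins with k-. The one such stem in the data (kobim → kobimoth) adds -oth, so the same rule applies.
So kebo → kebooth.

kebooth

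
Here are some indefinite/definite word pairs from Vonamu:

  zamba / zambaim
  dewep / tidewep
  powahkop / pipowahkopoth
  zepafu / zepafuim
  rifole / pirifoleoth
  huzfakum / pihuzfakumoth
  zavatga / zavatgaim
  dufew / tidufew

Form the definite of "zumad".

zumadim

dewep and powahkop both end in -p yet inflect differently (tidewep, pipowahkopoth), so the final letter is not what conditions the rule; the first letter is.
"zumad" begins with z-. The stems beginning with z- (zamba → zambaim, zepafu → zepafuim, zavatga → zavatgaim) add -im.
So zumad → zumadim.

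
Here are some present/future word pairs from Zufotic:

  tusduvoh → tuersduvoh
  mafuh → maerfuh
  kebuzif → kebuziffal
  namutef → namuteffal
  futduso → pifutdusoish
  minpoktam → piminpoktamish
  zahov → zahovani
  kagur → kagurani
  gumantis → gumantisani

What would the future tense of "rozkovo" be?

tusduvoh and futduso both have last vowel 'o' yet inflect differently (tuersduvoh, pifutdusoish), so the last vowel is not what conditions the rule; the final letter is.
"rozkovo" ends in -o. The one such stem in the data (futduso → pifutdusoish) adds pi- … -ish around the stem, so the same rule applies.
So rozkovo → pirozkovoish.

pirozkovoish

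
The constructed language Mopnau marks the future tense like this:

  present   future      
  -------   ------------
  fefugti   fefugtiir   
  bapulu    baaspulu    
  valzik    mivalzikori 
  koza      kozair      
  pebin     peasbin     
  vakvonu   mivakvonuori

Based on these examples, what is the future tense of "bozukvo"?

boaszukvo

"bozukvo" begins with b-. The one such stem in the data (bapulu → baaspulu) inserts -as- after the first vowel (as does pebin), so the same rule applies.
So bozukvo → boaszukvo.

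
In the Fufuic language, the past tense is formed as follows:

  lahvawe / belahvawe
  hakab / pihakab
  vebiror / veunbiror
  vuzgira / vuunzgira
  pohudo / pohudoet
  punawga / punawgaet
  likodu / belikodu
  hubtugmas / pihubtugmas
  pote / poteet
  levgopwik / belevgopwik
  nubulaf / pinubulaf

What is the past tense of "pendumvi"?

pote and lahvawe both end in -e yet inflect differently (poteet, belahvawe), so the final letter is not what conditions the rule; the first letter is.
"pendumvi" begins with p-. The stems beginning with p- (pote → poteet, pohudo → pohudoet, punawga → punawgaet) add -et.
The other patterns: stems beginning with l- add the prefix be-; stems beginning with v- insert -un- after the first vowel; stems beginning with h- or n- add the prefix pi-.
So pendumvi → pendumviet.

pendumviet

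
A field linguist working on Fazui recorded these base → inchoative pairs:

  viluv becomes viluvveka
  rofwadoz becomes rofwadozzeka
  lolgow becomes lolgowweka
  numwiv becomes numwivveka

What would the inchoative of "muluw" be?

muluwweka

Every pair shown (viluv → viluvveka, rofwadoz → rofwadozzeka, lolgow → lolgowweka, …) follows the same rule: double the final consonant and add -eka.
So muluw → muluwweka.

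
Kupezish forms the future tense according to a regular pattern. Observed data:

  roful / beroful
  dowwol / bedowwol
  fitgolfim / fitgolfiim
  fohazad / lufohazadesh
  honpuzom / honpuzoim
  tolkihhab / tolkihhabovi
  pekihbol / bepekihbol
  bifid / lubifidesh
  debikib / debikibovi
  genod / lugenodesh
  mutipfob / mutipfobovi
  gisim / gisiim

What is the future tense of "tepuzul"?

genod and pekihbol both have last vowel 'o' yet inflect differently (lugenodesh, bepekihbol), so the last vowel is not what conditions the rule; the final letter is.
"tepuzul" ends in -l. The stems ending in -l (pekihbol → bepekihbol, roful → beroful, dowwol → bedowwol) add the prefix be-.
The other patterns: stems ending in -d add lu- … -esh around the stem; stems ending in -m drop the final letter and add -im; stems ending in -b add -ovi.
So tepuzul → betepuzul.

betepuzul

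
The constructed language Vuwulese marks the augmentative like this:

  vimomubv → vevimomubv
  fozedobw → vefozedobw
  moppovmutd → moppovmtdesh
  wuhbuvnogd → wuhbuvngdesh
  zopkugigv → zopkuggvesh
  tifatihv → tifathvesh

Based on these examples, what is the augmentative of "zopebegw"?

zopebgwesh

vimomubv and zopkugigv both end in -v yet inflect differently (vevimomubv, zopkuggvesh), so the final letter is not what conditions the rule; the second-to-last letter is.
"zopebegw" has second-to-last letter 'g'. The stems whose second-to-last letter is 'g' (wuhbuvnogd → wuhbuvngdesh, zopkugigv → zopkuggvesh) delete the last vowel and add -esh.
So zopebegw → zopebgwesh.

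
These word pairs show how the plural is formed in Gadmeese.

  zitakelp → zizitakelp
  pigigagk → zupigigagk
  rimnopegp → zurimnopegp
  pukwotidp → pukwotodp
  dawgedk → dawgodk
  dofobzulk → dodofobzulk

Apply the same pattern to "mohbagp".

zumohbagp

pukwotidp and rimnopegp both end in -p yet inflect differently (pukwotodp, zurimnopegp), so the final letter is not what conditions the rule; the second-to-last letter is.
"mohbagp" has second-to-last letter 'g'. The stems whose second-to-last letter is 'g' (rimnopegp → zurimnopegp, pigigagk → zupigigagk) add the prefix zu-.
The other patterns: stems whose second-to-last letter is 'd' change the last vowel to 'o'; stems whose second-to-last letter is 'l' repeat the first consonant+vowel as a prefix.
So mohbagp → zumohbagp.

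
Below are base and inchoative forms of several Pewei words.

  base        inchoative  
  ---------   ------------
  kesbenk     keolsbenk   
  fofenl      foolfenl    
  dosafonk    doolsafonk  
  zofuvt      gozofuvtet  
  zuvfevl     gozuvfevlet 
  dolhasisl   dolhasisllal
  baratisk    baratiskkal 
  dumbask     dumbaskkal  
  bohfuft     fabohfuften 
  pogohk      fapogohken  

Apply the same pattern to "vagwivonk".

vaolgwivonk

fofenl and zuvfevl both end in -l yet inflect differently (foolfenl, gozuvfevlet), so the final letter is not what conditions the rule; the second-to-last letter is.
"vagwivonk" has second-to-last letter 'n'. The stems whose second-to-last letter is 'n' (kesbenk → keolsbenk, fofenl → foolfenl, dosafonk → doolsafonk) insert -ol- after the first vowel.
So vagwivonk → vaolgwivonk.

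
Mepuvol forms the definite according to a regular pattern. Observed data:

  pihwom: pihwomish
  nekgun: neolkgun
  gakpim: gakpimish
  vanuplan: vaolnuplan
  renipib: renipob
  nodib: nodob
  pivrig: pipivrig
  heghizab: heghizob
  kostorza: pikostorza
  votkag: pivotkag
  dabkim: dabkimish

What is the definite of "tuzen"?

dabkim and renipib both have last vowel 'i' yet inflect differently (dabkimish, renipob), so the last vowel is not what conditions the rule; the final letter is.
"tuzen" ends in -n. The stems ending in -n (vanuplan → vaolnuplan, nekgun → neolkgun) insert -ol- after the first vowel.
So tuzen → tuolzen.

tuolzen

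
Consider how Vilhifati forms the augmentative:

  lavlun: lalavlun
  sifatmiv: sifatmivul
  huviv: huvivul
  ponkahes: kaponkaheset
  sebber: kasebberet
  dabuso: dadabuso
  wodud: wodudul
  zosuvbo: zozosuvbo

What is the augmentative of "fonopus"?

wodud and lavlun both have last vowel 'u' yet inflect differently (wodudul, lalavlun), so the last vowel is not what conditions the rule; the final letter is.
"fonopus" ends in -s. The one such stem in the data (ponkahes → kaponkaheset) adds ka- … -et around the stem, so the same rule applies.
So fonopus → kafonopuset.

kafonopuset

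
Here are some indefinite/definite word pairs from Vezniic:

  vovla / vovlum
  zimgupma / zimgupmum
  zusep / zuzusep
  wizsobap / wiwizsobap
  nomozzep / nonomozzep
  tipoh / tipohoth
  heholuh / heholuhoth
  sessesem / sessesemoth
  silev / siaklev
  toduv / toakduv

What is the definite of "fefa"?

fefum

vovla and wizsobap both have last vowel 'a' yet inflect differently (vovlum, wiwizsobap), so the last vowel is not what conditions the rule; the final letter is.
"fefa" ends in -a. The stems ending in -a (vovla → vovlum, zimgupma → zimgupmum) drop the final letter and add -um.
The other patterns: stems ending in -p repeat the first consonant+vowel as a prefix; stems ending in -h or -m add -oth; stems ending in -v insert -ak- after the first vowel.
So fefa → fefum.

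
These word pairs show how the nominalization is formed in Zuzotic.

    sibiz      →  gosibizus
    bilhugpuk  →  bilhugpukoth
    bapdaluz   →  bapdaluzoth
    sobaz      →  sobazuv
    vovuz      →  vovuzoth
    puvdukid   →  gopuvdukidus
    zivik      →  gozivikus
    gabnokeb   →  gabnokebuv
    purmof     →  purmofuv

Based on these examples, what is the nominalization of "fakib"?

"fakib" has last vowel 'i'. The stems whose last vowel is 'i' (puvdukid → gopuvdukidus, zivik → gozivikus, sibiz → gosibizus) add go- … -us around the stem.
So fakib → gofakibus.

gofakibus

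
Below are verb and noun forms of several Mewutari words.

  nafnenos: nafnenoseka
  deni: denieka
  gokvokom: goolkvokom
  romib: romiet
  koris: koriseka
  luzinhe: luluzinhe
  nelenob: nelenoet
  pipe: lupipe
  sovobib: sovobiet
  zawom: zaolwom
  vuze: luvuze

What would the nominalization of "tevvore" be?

"tevvore" ends in -e. The stems ending in -e (luzinhe → luluzinhe, vuze → luvuze, pipe → lupipe) add the prefix lu-.
So tevvore → lutevvore.

lutevvore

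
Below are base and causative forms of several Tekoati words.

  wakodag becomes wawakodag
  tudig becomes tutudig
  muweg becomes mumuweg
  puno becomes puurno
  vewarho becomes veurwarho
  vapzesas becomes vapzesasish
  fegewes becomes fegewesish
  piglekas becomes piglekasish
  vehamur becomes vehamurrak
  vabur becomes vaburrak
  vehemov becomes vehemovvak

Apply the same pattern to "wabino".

wakodag and vapzesas both have last vowel 'a' yet inflect differently (wawakodag, vapzesasish), so the last vowel is not what conditions the rule; the final letter is.
"wabino" ends in -o. The stems ending in -o (puno → puurno, vewarho → veurwarho) insert -ur- after the first vowel.
So wabino → waurbino.

waurbino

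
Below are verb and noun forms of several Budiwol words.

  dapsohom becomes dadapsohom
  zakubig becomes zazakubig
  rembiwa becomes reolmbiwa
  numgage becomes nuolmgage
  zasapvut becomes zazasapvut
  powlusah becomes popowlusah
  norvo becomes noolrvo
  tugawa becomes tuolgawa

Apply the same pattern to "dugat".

"dugat" ends in a consonant. The stems ending in a consonant (zasapvut → zazasapvut, dapsohom → dadapsohom, zakubig → zazakubig) repeat the first consonant+vowel as a prefix.
So dugat → dudugat.

dudugat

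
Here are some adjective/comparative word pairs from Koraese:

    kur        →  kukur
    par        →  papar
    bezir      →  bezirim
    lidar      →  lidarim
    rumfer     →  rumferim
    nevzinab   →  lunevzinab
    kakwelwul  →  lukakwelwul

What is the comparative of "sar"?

kur and bezir both end in -r yet inflect differently (kukur, bezirim), so the final letter is not what conditions the rule; the number of vowels is.
"sar" has 1 vowel. The stems with 1 vowel (kur → kukur, par → papar) repeat the first consonant+vowel as a prefix.
So sar → sasar.

sasar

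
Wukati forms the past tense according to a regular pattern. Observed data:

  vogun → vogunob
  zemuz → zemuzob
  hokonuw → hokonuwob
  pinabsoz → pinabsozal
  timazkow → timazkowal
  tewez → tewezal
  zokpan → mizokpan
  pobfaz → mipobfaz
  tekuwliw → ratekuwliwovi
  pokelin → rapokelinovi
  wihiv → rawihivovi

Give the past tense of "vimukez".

vimukezal

zemuz and pinabsoz both end in -z yet inflect differently (zemuzob, pinabsozal), so the final letter is not what conditions the rule; the last vowel is.
"vimukez" has last vowel 'e'. The one such stem in the data (tewez → tewezal) adds -al, so the same rule applies.
The other patterns: stems whose last vowel is 'u' add -ob; stems whose last vowel is 'a' add the prefix mi-; stems whose last vowel is 'i' add ra- … -ovi around the stem.
So vimukez → vimukezal.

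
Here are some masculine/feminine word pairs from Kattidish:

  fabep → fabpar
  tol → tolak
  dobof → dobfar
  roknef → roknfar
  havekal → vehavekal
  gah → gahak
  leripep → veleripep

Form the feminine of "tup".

tupak

tol and havekal both end in -l yet inflect differently (tolak, vehavekal), so the final letter is not what conditions the rule; the number of vowels is.
"tup" has 1 vowel. The stems with 1 vowel (gah → gahak, tol → tolak) add -ak.
So tup → tupak.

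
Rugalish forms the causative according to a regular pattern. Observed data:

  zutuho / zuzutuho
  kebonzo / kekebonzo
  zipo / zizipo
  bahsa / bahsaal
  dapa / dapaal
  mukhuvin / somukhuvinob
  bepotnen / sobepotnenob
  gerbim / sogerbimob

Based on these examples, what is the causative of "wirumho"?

wiwirumho

"wirumho" ends in -o. The stems ending in -o (zutuho → zuzutuho, kebonzo → kekebonzo, zipo → zizipo) repeat the first consonant+vowel as a prefix.
The other patterns: stems ending in -a add -al; stems ending in -m or -n add so- … -ob around the stem.
So wirumho → wiwirumho.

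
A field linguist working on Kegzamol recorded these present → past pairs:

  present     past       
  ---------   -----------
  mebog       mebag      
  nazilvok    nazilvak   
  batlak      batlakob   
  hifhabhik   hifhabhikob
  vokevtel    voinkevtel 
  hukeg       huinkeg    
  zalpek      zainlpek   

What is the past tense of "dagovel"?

daingovel

nazilvok and batlak both end in -k yet inflect differently (nazilvak, batlakob), so the final letter is not what conditions the rule; the last vowel is.
"dagovel" has last vowel 'e'. The stems whose last vowel is 'e' (vokevtel → voinkevtel, hukeg → huinkeg, zalpek → zainlpek) insert -in- after the first vowel.
So dagovel → daingovel.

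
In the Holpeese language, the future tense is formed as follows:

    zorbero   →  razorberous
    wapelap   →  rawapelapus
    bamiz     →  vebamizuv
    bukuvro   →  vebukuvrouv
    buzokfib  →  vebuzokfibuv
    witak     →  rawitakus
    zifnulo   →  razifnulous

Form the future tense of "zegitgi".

bukuvro and zorbero both end in -o yet inflect differently (vebukuvrouv, razorberous), so the final letter is not what conditions the rule; the first letter is.
"zegitgi" begins with z-. The stems beginning with z- (zorbero → razorberous, zifnulo → razifnulous) add ra- … -us around the stem.
So zegitgi → razegitgius.

razegitgius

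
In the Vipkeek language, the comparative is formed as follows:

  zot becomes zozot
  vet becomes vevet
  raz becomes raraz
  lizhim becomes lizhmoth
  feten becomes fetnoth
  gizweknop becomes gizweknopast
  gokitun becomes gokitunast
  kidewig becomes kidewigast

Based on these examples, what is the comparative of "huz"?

feten and gokitun both end in -n yet inflect differently (fetnoth, gokitunast), so the final letter is not what conditions the rule; the number of vowels is.
"huz" has 1 vowel. The stems with 1 vowel (zot → zozot, vet → vevet, raz → raraz) repeat the first consonant+vowel as a prefix.
So huz → huhuz.

huhuz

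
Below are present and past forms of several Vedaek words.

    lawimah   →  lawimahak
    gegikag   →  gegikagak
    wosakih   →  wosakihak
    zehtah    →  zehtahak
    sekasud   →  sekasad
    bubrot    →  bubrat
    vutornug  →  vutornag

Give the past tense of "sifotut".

gegikag and vutornug both end in -g yet inflect differently (gegikagak, vutornag), so the final letter is not what conditions the rule; the last vowel is.
"sifotut" has last vowel 'u'. The stems whose last vowel is 'u' (sekasud → sekasad, vutornug → vutornag) change the last vowel to 'a'.
The other pattern: stems whose last vowel is 'a' or 'i' add -ak.
So sifotut → sifotat.

sifotat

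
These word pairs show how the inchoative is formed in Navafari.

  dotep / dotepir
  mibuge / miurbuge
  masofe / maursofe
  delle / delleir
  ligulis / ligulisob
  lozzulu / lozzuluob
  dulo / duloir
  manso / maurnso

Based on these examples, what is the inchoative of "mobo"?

mibuge and delle both end in -e yet inflect differently (miurbuge, delleir), so the final letter is not what conditions the rule; the first letter is.
"mobo" begins with m-. The stems beginning with m- (mibuge → miurbuge, manso → maurnso, masofe → maursofe) insert -ur- after the first vowel.
The other patterns: stems beginning with d- add -ir; stems beginning with l- add -ob.
So mobo → mourbo.

mourbo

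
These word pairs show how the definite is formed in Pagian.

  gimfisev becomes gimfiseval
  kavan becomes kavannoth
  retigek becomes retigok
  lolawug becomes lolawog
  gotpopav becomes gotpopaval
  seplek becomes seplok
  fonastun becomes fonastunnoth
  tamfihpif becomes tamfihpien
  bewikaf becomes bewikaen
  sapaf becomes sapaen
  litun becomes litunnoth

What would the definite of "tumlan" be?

kavan and sapaf both have last vowel 'a' yet inflect differently (kavannoth, sapaen), so the last vowel is not what conditions the rule; the final letter is.
"tumlan" ends in -n. The stems ending in -n (kavan → kavannoth, fonastun → fonastunnoth, litun → litunnoth) double the final consonant and add -oth.
The other patterns: stems ending in -f drop the final letter and add -en; stems ending in -v add -al; stems ending in -g or -k change the last vowel to 'o'.
So tumlan → tumlannoth.

tumlannoth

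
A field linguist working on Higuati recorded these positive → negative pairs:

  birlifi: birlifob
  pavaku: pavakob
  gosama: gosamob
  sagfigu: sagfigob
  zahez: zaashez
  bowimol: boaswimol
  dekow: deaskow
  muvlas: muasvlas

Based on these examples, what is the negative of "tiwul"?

tiaswul

"tiwul" ends in a consonant. The stems ending in a consonant (zahez → zaashez, bowimol → boaswimol, dekow → deaskow) insert -as- after the first vowel.
So tiwul → tiaswul.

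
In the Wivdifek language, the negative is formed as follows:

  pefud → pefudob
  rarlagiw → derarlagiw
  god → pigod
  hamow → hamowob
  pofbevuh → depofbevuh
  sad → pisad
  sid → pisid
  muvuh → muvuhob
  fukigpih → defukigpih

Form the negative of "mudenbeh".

sad and pefud both end in -d yet inflect differently (pisad, pefudob), so the final letter is not what conditions the rule; the number of vowels is.
"mudenbeh" has 3 vowels. The stems with 3 vowels (rarlagiw → derarlagiw, fukigpih → defukigpih, pofbevuh → depofbevuh) add the prefix de-.
So mudenbeh → demudenbeh.

demudenbeh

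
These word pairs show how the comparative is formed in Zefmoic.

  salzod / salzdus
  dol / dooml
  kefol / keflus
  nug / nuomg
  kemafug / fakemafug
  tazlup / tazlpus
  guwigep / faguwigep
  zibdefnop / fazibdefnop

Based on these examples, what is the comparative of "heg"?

"heg" has 1 vowel. The stems with 1 vowel (nug → nuomg, dol → dooml) insert -om- after the first vowel.
The other patterns: stems with 2 vowels delete the last vowel and add -us; stems with 3 vowels add the prefix fa-.
So heg → heomg.

heomg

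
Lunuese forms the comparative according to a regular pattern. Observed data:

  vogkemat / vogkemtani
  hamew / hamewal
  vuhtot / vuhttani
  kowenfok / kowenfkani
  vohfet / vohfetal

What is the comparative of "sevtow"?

sevtwani

vohfet and vuhtot both end in -t yet inflect differently (vohfetal, vuhttani), so the final letter is not what conditions the rule; the last vowel is.
"sevtow" has last vowel 'o'. The stems whose last vowel is 'o' (vuhtot → vuhttani, kowenfok → kowenfkani) delete the last vowel and add -ani.
The other pattern: stems whose last vowel is 'e' add -al.
So sevtow → sevtwani.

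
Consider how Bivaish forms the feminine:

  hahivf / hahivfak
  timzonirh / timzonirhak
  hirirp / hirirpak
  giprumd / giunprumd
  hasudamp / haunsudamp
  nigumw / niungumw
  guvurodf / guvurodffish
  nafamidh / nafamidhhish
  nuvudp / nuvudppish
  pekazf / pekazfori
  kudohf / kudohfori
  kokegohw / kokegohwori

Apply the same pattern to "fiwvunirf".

fiwvunirfak

hirirp and hasudamp both end in -p yet inflect differently (hirirpak, haunsudamp), so the final letter is not what conditions the rule; the second-to-last letter is.
"fiwvunirf" has second-to-last letter 'r'. The stems whose second-to-last letter is 'r' (timzonirh → timzonirhak, hirirp → hirirpak) add -ak.
The other patterns: stems whose second-to-last letter is 'm' insert -un- after the first vowel; stems whose second-to-last letter is 'd' double the final consonant and add -ish; stems whose second-to-last letter is 'h' or 'z' add -ori.
So fiwvunirf → fiwvunirfak.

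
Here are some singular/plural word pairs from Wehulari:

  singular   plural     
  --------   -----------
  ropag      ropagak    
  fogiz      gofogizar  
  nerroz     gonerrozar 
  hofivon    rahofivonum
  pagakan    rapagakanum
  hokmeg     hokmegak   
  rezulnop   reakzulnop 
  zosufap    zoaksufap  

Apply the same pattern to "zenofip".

"zenofip" ends in -p. The stems ending in -p (rezulnop → reakzulnop, zosufap → zoaksufap) insert -ak- after the first vowel.
So zenofip → zeaknofip.

zeaknofip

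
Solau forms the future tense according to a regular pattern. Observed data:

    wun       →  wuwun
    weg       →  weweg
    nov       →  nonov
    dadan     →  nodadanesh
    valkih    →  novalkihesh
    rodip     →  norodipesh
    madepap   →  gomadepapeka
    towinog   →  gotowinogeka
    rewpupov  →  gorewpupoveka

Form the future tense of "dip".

didip

wun and dadan both end in -n yet inflect differently (wuwun, nodadanesh), so the final letter is not what conditions the rule; the number of vowels is.
"dip" has 1 vowel. The stems with 1 vowel (wun → wuwun, weg → weweg, nov → nonov) repeat the first consonant+vowel as a prefix.
The other patterns: stems with 2 vowels add no- … -esh around the stem; stems with 3 vowels add go- … -eka around the stem.
So dip → didip.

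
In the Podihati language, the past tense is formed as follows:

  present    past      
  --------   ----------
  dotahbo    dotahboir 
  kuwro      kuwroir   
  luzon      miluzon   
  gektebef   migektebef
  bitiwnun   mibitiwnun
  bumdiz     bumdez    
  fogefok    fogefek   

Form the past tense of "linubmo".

luzon and dotahbo both have last vowel 'o' yet inflect differently (miluzon, dotahboir), so the last vowel is not what conditions the rule; the final letter is.
"linubmo" ends in -o. The stems ending in -o (dotahbo → dotahboir, kuwro → kuwroir) add -ir.
So linubmo → linubmoir.

linubmoir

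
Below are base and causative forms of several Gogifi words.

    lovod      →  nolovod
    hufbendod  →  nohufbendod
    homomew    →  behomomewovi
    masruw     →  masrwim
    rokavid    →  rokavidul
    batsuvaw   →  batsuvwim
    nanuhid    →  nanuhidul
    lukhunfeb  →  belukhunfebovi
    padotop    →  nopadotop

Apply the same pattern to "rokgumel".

berokgumelovi

batsuvaw and homomew both end in -w yet inflect differently (batsuvwim, behomomewovi), so the final letter is not what conditions the rule; the last vowel is.
"rokgumel" has last vowel 'e'. The stems whose last vowel is 'e' (homomew → behomomewovi, lukhunfeb → belukhunfebovi) add be- … -ovi around the stem.
So rokgumel → berokgumelovi.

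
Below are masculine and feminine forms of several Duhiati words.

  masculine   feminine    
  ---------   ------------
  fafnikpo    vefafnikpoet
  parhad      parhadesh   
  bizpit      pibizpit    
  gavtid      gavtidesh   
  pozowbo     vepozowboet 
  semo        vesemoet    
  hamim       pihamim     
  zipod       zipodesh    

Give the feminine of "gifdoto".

vegifdotoet

semo and zipod both have last vowel 'o' yet inflect differently (vesemoet, zipodesh), so the last vowel is not what conditions the rule; the final letter is.
"gifdoto" ends in -o. The stems ending in -o (semo → vesemoet, pozowbo → vepozowboet, fafnikpo → vefafnikpoet) add ve- … -et around the stem.
The other patterns: stems ending in -d add -esh; stems ending in -m or -t add the prefix pi-.
So gifdoto → vegifdotoet.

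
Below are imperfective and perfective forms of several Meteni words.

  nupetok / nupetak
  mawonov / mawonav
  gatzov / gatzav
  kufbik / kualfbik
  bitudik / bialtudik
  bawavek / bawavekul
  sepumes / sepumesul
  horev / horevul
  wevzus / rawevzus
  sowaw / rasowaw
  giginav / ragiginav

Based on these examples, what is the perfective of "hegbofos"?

hegbofas

nupetok and kufbik both end in -k yet inflect differently (nupetak, kualfbik), so the final letter is not what conditions the rule; the last vowel is.
"hegbofos" has last vowel 'o'. The stems whose last vowel is 'o' (nupetok → nupetak, mawonov → mawonav, gatzov → gatzav) change the last vowel to 'a'.
So hegbofos → hegbofas.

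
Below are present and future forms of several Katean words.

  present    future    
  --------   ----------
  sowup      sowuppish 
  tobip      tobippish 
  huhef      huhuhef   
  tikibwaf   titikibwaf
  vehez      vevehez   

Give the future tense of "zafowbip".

zafowbippish

tobip and tikibwaf both begin with t- yet inflect differently (tobippish, titikibwaf), so the first letter is not what conditions the rule; the final letter is.
"zafowbip" ends in -p. The stems ending in -p (sowup → sowuppish, tobip → tobippish) double the final consonant and add -ish.
So zafowbip → zafowbippish.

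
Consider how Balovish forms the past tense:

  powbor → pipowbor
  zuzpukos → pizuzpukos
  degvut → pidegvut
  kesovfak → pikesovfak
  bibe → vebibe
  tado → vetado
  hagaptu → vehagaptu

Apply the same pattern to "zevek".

"zevek" ends in a consonant. The stems ending in a consonant (powbor → pipowbor, zuzpukos → pizuzpukos, degvut → pidegvut) add the prefix pi-.
The other pattern: stems ending in a vowel add the prefix ve-.
So zevek → pizevek.

pizevek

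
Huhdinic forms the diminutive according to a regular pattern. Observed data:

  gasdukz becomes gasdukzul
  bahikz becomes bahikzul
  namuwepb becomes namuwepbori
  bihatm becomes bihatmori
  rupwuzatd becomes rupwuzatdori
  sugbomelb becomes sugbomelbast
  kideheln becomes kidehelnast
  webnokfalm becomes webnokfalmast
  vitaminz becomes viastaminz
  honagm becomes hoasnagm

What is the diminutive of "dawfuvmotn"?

dawfuvmotnori

namuwepb and sugbomelb both end in -b yet inflect differently (namuwepbori, sugbomelbast), so the final letter is not what conditions the rule; the second-to-last letter is.
"dawfuvmotn" has second-to-last letter 't'. The stems whose second-to-last letter is 't' (bihatm → bihatmori, rupwuzatd → rupwuzatdori) add -ori.
So dawfuvmotn → dawfuvmotnori.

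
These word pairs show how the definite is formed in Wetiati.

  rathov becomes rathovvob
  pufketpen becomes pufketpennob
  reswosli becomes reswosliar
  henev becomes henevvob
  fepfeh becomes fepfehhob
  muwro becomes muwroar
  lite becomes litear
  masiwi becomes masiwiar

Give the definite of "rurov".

rurovvob

muwro and rathov both have last vowel 'o' yet inflect differently (muwroar, rathovvob), so the last vowel is not what conditions the rule; whether the stem ends in a vowel or a consonant is.
"rurov" ends in a consonant. The stems ending in a consonant (rathov → rathovvob, pufketpen → pufketpennob, fepfeh → fepfehhob) double the final consonant and add -ob.
So rurov → rurovvob.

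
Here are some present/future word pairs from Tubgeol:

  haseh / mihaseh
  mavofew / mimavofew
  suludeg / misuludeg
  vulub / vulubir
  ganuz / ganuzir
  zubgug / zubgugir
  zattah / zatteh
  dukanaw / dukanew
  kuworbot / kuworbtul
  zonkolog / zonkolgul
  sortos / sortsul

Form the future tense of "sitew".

misitew

"sitew" has last vowel 'e'. The stems whose last vowel is 'e' (haseh → mihaseh, mavofew → mimavofew, suludeg → misuludeg) add the prefix mi-.
The other patterns: stems whose last vowel is 'u' add -ir; stems whose last vowel is 'a' change the last vowel to 'e'; stems whose last vowel is 'o' delete the last vowel and add -ul.
So sitew → misitew.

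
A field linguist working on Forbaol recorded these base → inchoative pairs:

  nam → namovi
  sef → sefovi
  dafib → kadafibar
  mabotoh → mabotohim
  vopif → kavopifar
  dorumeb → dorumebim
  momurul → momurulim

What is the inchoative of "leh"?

"leh" has 1 vowel. The stems with 1 vowel (sef → sefovi, nam → namovi) add -ovi.
So leh → lehovi.

lehovi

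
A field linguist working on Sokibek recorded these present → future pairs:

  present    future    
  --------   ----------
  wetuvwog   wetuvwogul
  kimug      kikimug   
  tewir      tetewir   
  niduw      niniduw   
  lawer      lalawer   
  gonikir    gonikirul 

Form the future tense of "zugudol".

wetuvwog and kimug both end in -g yet inflect differently (wetuvwogul, kikimug), so the final letter is not what conditions the rule; the number of vowels is.
"zugudol" has 3 vowels. The stems with 3 vowels (wetuvwog → wetuvwogul, gonikir → gonikirul) add -ul.
The other pattern: stems with 2 vowels repeat the first consonant+vowel as a prefix.
So zugudol → zugudolul.

zugudolul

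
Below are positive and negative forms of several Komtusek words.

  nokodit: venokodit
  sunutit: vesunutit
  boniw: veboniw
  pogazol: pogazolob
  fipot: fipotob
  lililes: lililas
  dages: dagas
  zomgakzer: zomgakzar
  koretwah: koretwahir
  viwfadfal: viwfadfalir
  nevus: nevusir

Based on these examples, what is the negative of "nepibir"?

nokodit and fipot both end in -t yet inflect differently (venokodit, fipotob), so the final letter is not what conditions the rule; the last vowel is.
"nepibir" has last vowel 'i'. The stems whose last vowel is 'i' (nokodit → venokodit, sunutit → vesunutit, boniw → veboniw) add the prefix ve-.
The other patterns: stems whose last vowel is 'o' add -ob; stems whose last vowel is 'e' change the last vowel to 'a'; stems whose last vowel is 'a' or 'u' add -ir.
So nepibir → venepibir.

venepibir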